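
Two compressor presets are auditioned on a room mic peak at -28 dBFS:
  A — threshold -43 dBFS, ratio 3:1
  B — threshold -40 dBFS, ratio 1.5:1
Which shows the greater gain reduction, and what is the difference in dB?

A: overshoot 15 dB → output overshoot 5 dB → GR 10 dB.
B: overshoot 12 dB → output overshoot 8 dB → GR 4 dB.
A applies 6 dB more gain reduction.

A, by 6 dB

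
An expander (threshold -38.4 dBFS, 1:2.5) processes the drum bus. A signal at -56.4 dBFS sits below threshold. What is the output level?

-83.4 dBFS

The input is 18 dB below the -38.4 dBFS threshold.
A 1:2.5 expander multiplies undershoot by 2.5: 18 × 2.5 = 45 dB below threshold.
Output = -38.4 − 45 = -83.4 dBFS.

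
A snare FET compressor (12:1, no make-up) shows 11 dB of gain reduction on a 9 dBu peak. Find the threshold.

-3 dBu

Input is 12 dB above T (since output overshoot × R = input overshoot: (-2 − T)·12 = 9 − T gives T = -3 dBu).
Check: -3 + (9 − (-3))/12 = -3 + 1 = -2 dBu. ✓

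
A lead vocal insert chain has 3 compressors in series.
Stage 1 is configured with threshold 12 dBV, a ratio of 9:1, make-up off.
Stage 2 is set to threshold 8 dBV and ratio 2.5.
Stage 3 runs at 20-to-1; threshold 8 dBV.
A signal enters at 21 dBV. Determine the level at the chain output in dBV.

8.1 dBV

Stage 1: 9 dB above 12 dBV, reduced 9:1 to 1 dB above → 13 dBV.
Stage 2: overshoot 5 dB → 5/2.5 = 2 dB → 10 dBV.
Stage 3: 10 dBV is 2 dB over 8 dBV; at 20:1 that becomes 0.1 dB over, giving 8.1 dBV.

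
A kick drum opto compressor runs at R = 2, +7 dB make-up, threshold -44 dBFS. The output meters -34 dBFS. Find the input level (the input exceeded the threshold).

Stripping the +7 dB make-up gives -41 dBFS at the gain stage.
Post-compression overshoot = -41 − (-44) = 3 dB.
Before 2:1 compression the overshoot was 3 × 2 = 6 dB, so input = -44 + 6 = -38 dBFS.

-38 dBFS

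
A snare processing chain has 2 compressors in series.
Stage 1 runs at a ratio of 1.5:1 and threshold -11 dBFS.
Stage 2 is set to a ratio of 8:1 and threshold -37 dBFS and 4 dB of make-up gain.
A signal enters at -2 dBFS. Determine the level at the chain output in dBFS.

Stage 1: -2 dBFS is 9 dB over -11 dBFS; at 1.5:1 that becomes 6 dB over, giving -5 dBFS.
Stage 2: 32 dB above -37 dBFS, reduced 8:1 to 4 dB above → -33 dBFS; +4 dB make-up → -29 dBFS.

-29 dBFS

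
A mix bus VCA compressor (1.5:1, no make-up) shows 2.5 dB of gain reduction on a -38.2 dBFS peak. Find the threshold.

-45.7 dBFS

Gain reduction = -38.2 − (-40.7) = 2.5 dB; output overshoot = GR / (R − 1) = 2.5 / 0.5 = 5 dB.
Threshold = output − output overshoot = -40.7 − 5 = -45.7 dBFS.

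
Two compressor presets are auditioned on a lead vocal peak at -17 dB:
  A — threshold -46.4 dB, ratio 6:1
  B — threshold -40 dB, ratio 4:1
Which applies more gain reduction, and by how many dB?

A, by 7.25 dB

A: GR = 29.4 − 29.4/6 = 24.5 dB.
B: GR = 23 − 23/4 = 17.25 dB.
A reduces 7.25 dB more.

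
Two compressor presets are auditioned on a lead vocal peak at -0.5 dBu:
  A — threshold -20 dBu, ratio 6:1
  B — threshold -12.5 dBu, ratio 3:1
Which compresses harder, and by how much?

A, by 8.25 dB

A: overshoot 19.5 dB → output overshoot 3.25 dB → GR 16.25 dB.
B: overshoot 12 dB → output overshoot 4 dB → GR 8 dB.
A reduces 8.25 dB more.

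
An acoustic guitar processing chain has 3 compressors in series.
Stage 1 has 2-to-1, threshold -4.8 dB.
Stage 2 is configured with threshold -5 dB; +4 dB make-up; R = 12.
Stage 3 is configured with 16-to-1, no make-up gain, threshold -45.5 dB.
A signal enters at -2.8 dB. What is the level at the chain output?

Stage 1: overshoot 2 dB → 2/2 = 1 dB → -3.8 dB.
Stage 2: overshoot 1.2 dB → 1.2/12 = 0.1 dB → -4.9 dB; +4 dB make-up → -0.9 dB.
Stage 3: -0.9 dB is 44.6 dB over -45.5 dB; at 16:1 that becomes 2.7875 dB over, giving -42.7125 dB.

-42.7125 dB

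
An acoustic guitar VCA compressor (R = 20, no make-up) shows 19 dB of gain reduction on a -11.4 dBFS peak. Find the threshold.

-31.4 dBFS

Input is 20 dB above T (since output overshoot × R = input overshoot: (-30.4 − T)·20 = -11.4 − T gives T = -31.4 dBFS).
Check: -31.4 + (-11.4 − (-31.4))/20 = -31.4 + 1 = -30.4 dBFS. ✓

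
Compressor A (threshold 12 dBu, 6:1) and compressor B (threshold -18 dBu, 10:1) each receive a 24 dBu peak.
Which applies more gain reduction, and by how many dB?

A: GR = 12 − 12/6 = 10 dB.
B: GR = 42 − 42/10 = 37.8 dB.
B applies 27.8 dB more gain reduction.

B, by 27.8 dB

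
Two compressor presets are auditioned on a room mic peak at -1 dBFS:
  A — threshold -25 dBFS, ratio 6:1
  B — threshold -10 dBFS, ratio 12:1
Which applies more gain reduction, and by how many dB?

A, by 11.75 dB

A: 24 dB over, compressed to 4 dB over, so 20 dB of GR.
B: 9 dB over, compressed to 0.75 dB over, so 8.25 dB of GR.
Difference: 11.75 dB in favour of A.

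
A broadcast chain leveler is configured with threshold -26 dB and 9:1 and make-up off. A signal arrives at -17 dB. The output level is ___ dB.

Overshoot: -17 − (-26) = 9 dB.
The 9 dB excess becomes 1 dB after 9:1 reduction.
That puts the output at -25 dB.

-25 dB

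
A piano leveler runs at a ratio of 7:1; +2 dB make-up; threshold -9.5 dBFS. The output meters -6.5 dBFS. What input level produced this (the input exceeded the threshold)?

Remove make-up: -6.5 − 2 = -8.5 dBFS.
Post-compression overshoot = -8.5 − (-9.5) = 1 dB.
Before 7:1 compression the overshoot was 1 × 7 = 7 dB, so input = -9.5 + 7 = -2.5 dBFS.

-2.5 dBFS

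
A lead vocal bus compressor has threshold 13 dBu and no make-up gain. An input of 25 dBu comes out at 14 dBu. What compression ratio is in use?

Input overshoot = 25 − 13 = 12 dB; output overshoot = 14 − 13 = 1 dB.
Ratio = 12 / 1 = 12.

12:1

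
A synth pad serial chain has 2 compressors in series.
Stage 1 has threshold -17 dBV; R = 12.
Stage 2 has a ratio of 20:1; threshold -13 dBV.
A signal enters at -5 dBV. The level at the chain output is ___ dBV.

Stage 1: overshoot 12 dB → 12/12 = 1 dB → -16 dBV.
Stage 2: -16 dBV ≤ -13 dBV, so stage 2 doesn't engage; output -16 dBV.

-16 dBV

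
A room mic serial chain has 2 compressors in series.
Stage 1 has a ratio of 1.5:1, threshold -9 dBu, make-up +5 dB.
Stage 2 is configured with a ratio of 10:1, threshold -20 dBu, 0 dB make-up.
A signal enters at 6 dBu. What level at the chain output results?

Stage 1: 6 dBu is 15 dB over -9 dBu; at 1.5:1 that becomes 10 dB over, giving 1 dBu; +5 dB make-up → 6 dBu.
Stage 2: overshoot 26 dB → 26/10 = 2.6 dB → -17.4 dBu.

-17.4 dBu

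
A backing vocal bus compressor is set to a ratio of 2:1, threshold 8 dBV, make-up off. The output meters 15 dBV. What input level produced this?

Post-compression overshoot = 15 − 8 = 7 dB.
Input overshoot = R × output overshoot = 14 dB → input = 8 + 14 = 22 dBV.

22 dBV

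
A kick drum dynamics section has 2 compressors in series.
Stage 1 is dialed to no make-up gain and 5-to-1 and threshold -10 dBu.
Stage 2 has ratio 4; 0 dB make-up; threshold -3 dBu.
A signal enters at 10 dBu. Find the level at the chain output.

-6 dBu

Stage 1: 20 dB above -10 dBu, reduced 5:1 to 4 dB above → -6 dBu.
Stage 2: -6 dBu is at or below the -3 dBu threshold — no compression; output -6 dBu.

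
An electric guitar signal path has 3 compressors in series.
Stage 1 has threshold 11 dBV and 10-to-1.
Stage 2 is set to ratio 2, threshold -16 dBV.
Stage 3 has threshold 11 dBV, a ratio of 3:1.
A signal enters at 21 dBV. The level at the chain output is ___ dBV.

Stage 1: 10 dB above 11 dBV, reduced 10:1 to 1 dB above → 12 dBV.
Stage 2: 28 dB above -16 dBV, reduced 2:1 to 14 dB above → -2 dBV.
Stage 3: -2 dBV is at or below the 11 dBV threshold — no compression; output -2 dBV.

-2 dBV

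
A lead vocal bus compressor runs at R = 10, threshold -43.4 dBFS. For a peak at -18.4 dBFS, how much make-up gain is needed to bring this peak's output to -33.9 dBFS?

Overshoot 25 dB → 25/10 = 2.5 dB after compression, so the compressed level is -43.4 + 2.5 = -40.9 dBFS.
Make-up = target − compressed = -33.9 − (-40.9) = 7 dB.

7 dB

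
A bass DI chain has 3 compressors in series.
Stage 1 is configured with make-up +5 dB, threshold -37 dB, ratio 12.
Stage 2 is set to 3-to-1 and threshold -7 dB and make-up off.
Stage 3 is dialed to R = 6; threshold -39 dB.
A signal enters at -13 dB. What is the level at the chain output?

-37.5 dB

Stage 1: overshoot 24 dB → 24/12 = 2 dB → -35 dB; +5 dB make-up → -30 dB.
Stage 2: -30 dB is at or below the -7 dB threshold — no compression; output -30 dB.
Stage 3: overshoot 9 dB → 9/6 = 1.5 dB → -37.5 dB.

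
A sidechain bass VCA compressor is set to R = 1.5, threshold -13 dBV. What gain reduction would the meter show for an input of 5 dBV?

The signal is 18 dB above threshold.
A 1.5:1 ratio leaves 12 dB of that excess.
GR = overshoot in − overshoot out = 18 − 12 = 6 dB.

6 dB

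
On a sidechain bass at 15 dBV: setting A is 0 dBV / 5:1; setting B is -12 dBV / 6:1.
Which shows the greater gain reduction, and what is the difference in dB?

B, by 10.5 dB

A: 15 dB over, compressed to 3 dB over, so 12 dB of GR.
B: 27 dB over, compressed to 4.5 dB over, so 22.5 dB of GR.
B applies 10.5 dB more gain reduction.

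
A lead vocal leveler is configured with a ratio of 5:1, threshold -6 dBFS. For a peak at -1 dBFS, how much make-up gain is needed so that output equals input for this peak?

Without make-up, output = threshold + overshoot/5 = -6 + 1 = -5 dBFS.
Gap to target: 4 dB.

4 dB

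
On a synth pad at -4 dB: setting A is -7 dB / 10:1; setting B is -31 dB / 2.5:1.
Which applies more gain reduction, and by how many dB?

A: overshoot 3 dB → output overshoot 0.3 dB → GR 2.7 dB.
B: overshoot 27 dB → output overshoot 10.8 dB → GR 16.2 dB.
Difference: 13.5 dB in favour of B.

B, by 13.5 dB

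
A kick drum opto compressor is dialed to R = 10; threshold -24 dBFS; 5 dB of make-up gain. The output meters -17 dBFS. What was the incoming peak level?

Before make-up, the level was -17 − 5 = -22 dBFS.
That's 2 dB above the -24 dBFS threshold.
Input overshoot = R × output overshoot = 20 dB → input = -24 + 20 = -4 dBFS.

-4 dBFS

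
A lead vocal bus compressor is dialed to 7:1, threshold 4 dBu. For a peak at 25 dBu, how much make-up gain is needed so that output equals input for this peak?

18 dB

Overshoot 21 dB → 21/7 = 3 dB after compression, so the compressed level is 4 + 3 = 7 dBu.
Make-up = target − compressed = 25 − 7 = 18 dB.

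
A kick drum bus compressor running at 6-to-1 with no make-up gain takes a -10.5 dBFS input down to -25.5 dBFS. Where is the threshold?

-28.5 dBFS

Gain reduction = -10.5 − (-25.5) = 15 dB; output overshoot = GR / (R − 1) = 15 / 5 = 3 dB.
Threshold = output − output overshoot = -25.5 − 3 = -28.5 dBFS.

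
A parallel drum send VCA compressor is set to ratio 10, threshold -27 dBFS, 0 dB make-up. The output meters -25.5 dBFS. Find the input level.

-12 dBFS

That's 1.5 dB above the -27 dBFS threshold.
Undo the ratio: input overshoot = 1.5 × 10 = 15 dB, giving input = -12 dBFS.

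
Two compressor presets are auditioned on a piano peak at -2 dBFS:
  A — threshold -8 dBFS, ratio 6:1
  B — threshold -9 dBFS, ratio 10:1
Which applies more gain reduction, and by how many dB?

B, by 1.3 dB

A: 6 dB over, compressed to 1 dB over, so 5 dB of GR.
B: 7 dB over, compressed to 0.7 dB over, so 6.3 dB of GR.
B reduces 1.3 dB more.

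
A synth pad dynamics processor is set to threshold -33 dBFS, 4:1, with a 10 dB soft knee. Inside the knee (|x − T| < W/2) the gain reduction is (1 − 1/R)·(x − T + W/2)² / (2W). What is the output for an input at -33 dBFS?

-33.9375 dBFS

x − T + W/2 = -33 − (-33) + 5 = 5.
GR = (1 − 1/4) × 5² / 20 = 0.75 × 25 / 20 = 0.9375 dB.
Output = -33 − 0.9375 = -33.9375 dBFS.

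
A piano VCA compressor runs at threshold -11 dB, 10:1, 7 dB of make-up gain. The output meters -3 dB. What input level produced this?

-1 dB

Before make-up, the level was -3 − 7 = -10 dB.
Post-compression overshoot = -10 − (-11) = 1 dB.
Undo the ratio: input overshoot = 1 × 10 = 10 dB, giving input = -1 dB.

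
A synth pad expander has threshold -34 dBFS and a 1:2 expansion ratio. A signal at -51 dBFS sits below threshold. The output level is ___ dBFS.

Undershoot = (-34) − (-51) = 17 dB.
At 1:2, that expands to 34 dB under threshold.
Output = -34 − 34 = -68 dBFS.

-68 dBFS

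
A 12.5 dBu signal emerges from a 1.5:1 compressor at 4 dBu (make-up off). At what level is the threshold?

-13 dBu

Let T be the threshold. Output overshoot = (input overshoot)/R, so 4 − T = (12.5 − T)/1.5.
1.5·(4 − T) = 12.5 − T → 0.5·T = 6 − 12.5 = -6.5.
T = -6.5/0.5 = -13 dBu.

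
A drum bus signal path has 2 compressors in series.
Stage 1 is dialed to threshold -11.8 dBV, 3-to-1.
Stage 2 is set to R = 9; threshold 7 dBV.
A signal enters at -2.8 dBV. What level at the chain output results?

-8.8 dBV

Stage 1: overshoot 9 dB → 9/3 = 3 dB → -8.8 dBV.
Stage 2: -8.8 dBV ≤ 7 dBV, so stage 2 doesn't engage; output -8.8 dBV.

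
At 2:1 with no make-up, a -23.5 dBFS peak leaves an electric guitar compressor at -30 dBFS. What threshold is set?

-36.5 dBFS

Let T be the threshold. Output overshoot = (input overshoot)/R, so -30 − T = (-23.5 − T)/2.
2·(-30 − T) = -23.5 − T → 1·T = -60 − (-23.5) = -36.5.
T = -36.5/1 = -36.5 dBFS.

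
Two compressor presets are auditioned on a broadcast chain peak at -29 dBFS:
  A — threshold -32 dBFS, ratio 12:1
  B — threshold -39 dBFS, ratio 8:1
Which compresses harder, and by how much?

A: GR = 3 − 3/12 = 2.75 dB.
B: GR = 10 − 10/8 = 8.75 dB.
Difference: 6 dB in favour of B.

B, by 6 dB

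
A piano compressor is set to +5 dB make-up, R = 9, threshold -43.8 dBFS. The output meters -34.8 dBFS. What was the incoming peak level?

Before make-up, the level was -34.8 − 5 = -39.8 dBFS.
Post-compression overshoot = -39.8 − (-43.8) = 4 dB.
Before 9:1 compression the overshoot was 4 × 9 = 36 dB, so input = -43.8 + 36 = -7.8 dBFS.

-7.8 dBFS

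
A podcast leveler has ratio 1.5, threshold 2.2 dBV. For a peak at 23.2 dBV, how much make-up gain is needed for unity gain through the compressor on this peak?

The peak compresses to 2.2 + 21/1.5 = 16.2 dBV.
To reach 23.2 dBV requires 23.2 − 16.2 = 7 dB of make-up.

7 dB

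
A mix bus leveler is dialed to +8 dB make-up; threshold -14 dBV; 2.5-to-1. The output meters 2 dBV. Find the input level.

6 dBV

Remove make-up: 2 − 8 = -6 dBV.
Post-compression overshoot = -6 − (-14) = 8 dB.
Undo the ratio: input overshoot = 8 × 2.5 = 20 dB, giving input = 6 dBV.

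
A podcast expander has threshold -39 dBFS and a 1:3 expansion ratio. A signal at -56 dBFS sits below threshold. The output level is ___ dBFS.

Undershoot = (-39) − (-56) = 17 dB.
At 1:3, that expands to 51 dB under threshold.
Output = -39 − 51 = -90 dBFS.

-90 dBFS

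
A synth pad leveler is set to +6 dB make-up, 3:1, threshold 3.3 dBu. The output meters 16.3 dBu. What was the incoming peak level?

24.3 dBu

Remove make-up: 16.3 − 6 = 10.3 dBu.
Post-compression overshoot = 10.3 − 3.3 = 7 dB.
Before 3:1 compression the overshoot was 7 × 3 = 21 dB, so input = 3.3 + 21 = 24.3 dBu.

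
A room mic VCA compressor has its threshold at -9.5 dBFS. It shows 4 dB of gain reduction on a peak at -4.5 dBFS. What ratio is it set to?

Input overshoot = -4.5 − (-9.5) = 5 dB.
Output overshoot = 5 − 4 = 1 dB.
Ratio = input overshoot / output overshoot = 5 / 1 = 5.

5:1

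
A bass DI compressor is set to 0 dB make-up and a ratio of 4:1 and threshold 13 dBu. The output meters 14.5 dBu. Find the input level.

The compressed level sits 14.5 − 13 = 1.5 dB over threshold.
Undo the ratio: input overshoot = 1.5 × 4 = 6 dB, giving input = 19 dBu.

19 dBu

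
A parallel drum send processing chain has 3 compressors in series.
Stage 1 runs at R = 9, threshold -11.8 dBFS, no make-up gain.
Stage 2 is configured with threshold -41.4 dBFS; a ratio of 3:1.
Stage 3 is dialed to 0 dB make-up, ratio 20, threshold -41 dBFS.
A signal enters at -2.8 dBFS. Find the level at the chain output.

-40.51 dBFS

Stage 1: overshoot 9 dB → 9/9 = 1 dB → -10.8 dBFS.
Stage 2: overshoot 30.6 dB → 30.6/3 = 10.2 dB → -31.2 dBFS.
Stage 3: -31.2 dBFS is 9.8 dB over -41 dBFS; at 20:1 that becomes 0.49 dB over, giving -40.51 dBFS.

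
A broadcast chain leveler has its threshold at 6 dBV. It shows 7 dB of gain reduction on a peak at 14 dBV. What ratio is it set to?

8:1

Input overshoot = 14 − 6 = 8 dB.
Output overshoot = 8 − 7 = 1 dB.
Ratio = input overshoot / output overshoot = 8 / 1 = 8.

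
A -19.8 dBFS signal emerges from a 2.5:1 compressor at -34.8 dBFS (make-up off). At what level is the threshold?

-44.8 dBFS

Input is 25 dB above T (since output overshoot × R = input overshoot: (-34.8 − T)·2.5 = -19.8 − T gives T = -44.8 dBFS).
Check: -44.8 + (-19.8 − (-44.8))/2.5 = -44.8 + 10 = -34.8 dBFS. ✓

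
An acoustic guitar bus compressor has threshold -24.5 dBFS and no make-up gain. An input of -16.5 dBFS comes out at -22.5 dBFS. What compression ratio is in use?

Input overshoot = -16.5 − (-24.5) = 8 dB; output overshoot = -22.5 − (-24.5) = 2 dB.
Ratio = 8 / 2 = 4.

4:1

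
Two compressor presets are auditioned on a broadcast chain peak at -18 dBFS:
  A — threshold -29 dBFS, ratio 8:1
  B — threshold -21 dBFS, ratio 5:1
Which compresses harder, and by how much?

A: GR = 11 − 11/8 = 9.625 dB.
B: GR = 3 − 3/5 = 2.4 dB.
A applies 7.225 dB more gain reduction.

A, by 7.225 dB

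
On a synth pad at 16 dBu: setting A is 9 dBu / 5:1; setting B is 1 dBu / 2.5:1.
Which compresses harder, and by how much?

A: 7 dB over, compressed to 1.4 dB over, so 5.6 dB of GR.
B: 15 dB over, compressed to 6 dB over, so 9 dB of GR.
Difference: 3.4 dB in favour of B.

B, by 3.4 dB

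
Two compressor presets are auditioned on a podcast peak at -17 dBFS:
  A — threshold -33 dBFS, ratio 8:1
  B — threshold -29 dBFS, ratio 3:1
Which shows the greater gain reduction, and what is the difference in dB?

A: 16 dB over, compressed to 2 dB over, so 14 dB of GR.
B: 12 dB over, compressed to 4 dB over, so 8 dB of GR.
A applies 6 dB more gain reduction.

A, by 6 dB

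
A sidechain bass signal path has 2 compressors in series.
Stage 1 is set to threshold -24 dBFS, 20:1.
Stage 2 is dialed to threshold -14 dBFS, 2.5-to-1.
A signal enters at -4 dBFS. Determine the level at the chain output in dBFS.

Stage 1: -4 dBFS is 20 dB over -24 dBFS; at 20:1 that becomes 1 dB over, giving -23 dBFS.
Stage 2: -23 dBFS ≤ -14 dBFS, so stage 2 doesn't engage; output -23 dBFS.

-23 dBFS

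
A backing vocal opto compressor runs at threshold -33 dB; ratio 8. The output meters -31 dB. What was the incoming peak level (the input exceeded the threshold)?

-17 dB

Post-compression overshoot = -31 − (-33) = 2 dB.
Before 8:1 compression the overshoot was 2 × 8 = 16 dB, so input = -33 + 16 = -17 dB.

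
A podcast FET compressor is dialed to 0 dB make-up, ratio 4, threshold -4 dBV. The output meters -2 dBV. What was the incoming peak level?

The compressed level sits -2 − (-4) = 2 dB over threshold.
Before 4:1 compression the overshoot was 2 × 4 = 8 dB, so input = -4 + 8 = 4 dBV.

4 dBV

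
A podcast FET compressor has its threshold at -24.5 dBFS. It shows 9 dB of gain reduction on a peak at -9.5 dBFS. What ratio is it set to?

2.5:1

Input overshoot = -9.5 − (-24.5) = 15 dB.
Output overshoot = 15 − 9 = 6 dB.
Ratio = input overshoot / output overshoot = 15 / 6 = 2.5.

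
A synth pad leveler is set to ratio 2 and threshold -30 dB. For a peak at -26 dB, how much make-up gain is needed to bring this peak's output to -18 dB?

Overshoot 4 dB → 4/2 = 2 dB after compression, so the compressed level is -30 + 2 = -28 dB.
Make-up = target − compressed = -18 − (-28) = 10 dB.

10 dB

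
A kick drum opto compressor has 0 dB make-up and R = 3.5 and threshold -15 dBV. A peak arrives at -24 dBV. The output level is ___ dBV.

-24 dBV

-24 dBV is 9 dB below the -15 dBV threshold, so no gain reduction is applied.
Output = input = -24 dBV.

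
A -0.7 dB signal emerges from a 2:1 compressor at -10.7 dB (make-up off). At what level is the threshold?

-20.7 dB

Let T be the threshold. Output overshoot = (input overshoot)/R, so -10.7 − T = (-0.7 − T)/2.
2·(-10.7 − T) = -0.7 − T → 1·T = -21.4 − (-0.7) = -20.7.
T = -20.7/1 = -20.7 dB.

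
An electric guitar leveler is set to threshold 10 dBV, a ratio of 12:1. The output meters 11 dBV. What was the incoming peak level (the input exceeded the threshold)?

That's 1 dB above the 10 dBV threshold.
Before 12:1 compression the overshoot was 1 × 12 = 12 dB, so input = 10 + 12 = 22 dBV.

22 dBV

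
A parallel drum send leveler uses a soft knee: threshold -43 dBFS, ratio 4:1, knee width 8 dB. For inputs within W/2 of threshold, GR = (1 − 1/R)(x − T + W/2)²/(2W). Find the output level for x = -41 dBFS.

-42.6875 dBFS

x − T + W/2 = -41 − (-43) + 4 = 6.
GR = (1 − 1/4) × 6² / 16 = 0.75 × 36 / 16 = 1.6875 dB.
Output = -41 − 1.6875 = -42.6875 dBFS.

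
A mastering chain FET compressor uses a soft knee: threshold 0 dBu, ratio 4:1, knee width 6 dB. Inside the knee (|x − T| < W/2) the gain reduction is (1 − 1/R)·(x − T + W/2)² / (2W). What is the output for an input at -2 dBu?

x − T + W/2 = -2 − 0 + 3 = 1.
GR = (1 − 1/4) × 1² / 12 = 0.75 × 1 / 12 = 0.0625 dB.
Output = -2 − 0.0625 = -2.0625 dBu.

-2.0625 dBu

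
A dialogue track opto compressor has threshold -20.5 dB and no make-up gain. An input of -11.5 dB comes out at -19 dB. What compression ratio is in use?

6:1

Input overshoot = -11.5 − (-20.5) = 9 dB; output overshoot = -19 − (-20.5) = 1.5 dB.
Ratio = 9 / 1.5 = 6.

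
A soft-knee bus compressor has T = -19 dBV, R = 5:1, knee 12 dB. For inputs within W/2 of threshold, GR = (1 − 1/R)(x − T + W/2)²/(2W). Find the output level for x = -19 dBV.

-20.2 dBV

x − T + W/2 = -19 − (-19) + 6 = 6.
GR = (1 − 1/5) × 6² / 24 = 0.8 × 36 / 24 = 1.2 dB.
Output = -19 − 1.2 = -20.2 dBV.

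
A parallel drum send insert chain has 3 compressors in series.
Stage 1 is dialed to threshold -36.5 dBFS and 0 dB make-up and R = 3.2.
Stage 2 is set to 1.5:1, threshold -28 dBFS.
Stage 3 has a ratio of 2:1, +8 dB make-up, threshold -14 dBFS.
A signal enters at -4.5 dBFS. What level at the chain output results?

-19 dBFS

Stage 1: 32 dB above -36.5 dBFS, reduced 3.2:1 to 10 dB above → -26.5 dBFS.
Stage 2: 1.5 dB above -28 dBFS, reduced 1.5:1 to 1 dB above → -27 dBFS.
Stage 3: below threshold (-27 ≤ -14); passes unchanged; make-up brings it to -19 dBFS.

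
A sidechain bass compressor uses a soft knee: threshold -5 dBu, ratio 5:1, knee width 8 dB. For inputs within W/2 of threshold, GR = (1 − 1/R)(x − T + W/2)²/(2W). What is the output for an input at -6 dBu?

-6.45 dBu

x − T + W/2 = -6 − (-5) + 4 = 3.
GR = (1 − 1/5) × 3² / 16 = 0.8 × 9 / 16 = 0.45 dB.
Output = -6 − 0.45 = -6.45 dBu.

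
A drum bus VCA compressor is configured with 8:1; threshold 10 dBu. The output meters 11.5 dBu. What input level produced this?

22 dBu

That's 1.5 dB above the 10 dBu threshold.
Input overshoot = R × output overshoot = 12 dB → input = 10 + 12 = 22 dBu.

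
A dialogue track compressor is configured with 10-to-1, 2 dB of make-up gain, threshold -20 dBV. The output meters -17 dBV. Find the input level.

-10 dBV

Stripping the +2 dB make-up gives -19 dBV at the gain stage.
Post-compression overshoot = -19 − (-20) = 1 dB.
Input overshoot = R × output overshoot = 10 dB → input = -20 + 10 = -10 dBV.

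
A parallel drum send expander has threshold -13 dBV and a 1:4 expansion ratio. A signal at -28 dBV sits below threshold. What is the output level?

Undershoot = (-13) − (-28) = 15 dB.
At 1:4, that expands to 60 dB under threshold.
Output = -13 − 60 = -73 dBV.

-73 dBV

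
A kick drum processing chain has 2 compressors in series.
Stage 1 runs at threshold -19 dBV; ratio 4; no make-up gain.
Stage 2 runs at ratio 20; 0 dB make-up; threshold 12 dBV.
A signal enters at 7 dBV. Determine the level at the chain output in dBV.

Stage 1: 26 dB above -19 dBV, reduced 4:1 to 6.5 dB above → -12.5 dBV.
Stage 2: below threshold (-12.5 ≤ 12); passes unchanged; output -12.5 dBV.

-12.5 dBV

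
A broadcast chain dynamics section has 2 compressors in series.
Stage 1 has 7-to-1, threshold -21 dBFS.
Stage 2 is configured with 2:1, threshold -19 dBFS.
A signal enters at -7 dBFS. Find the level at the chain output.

-19 dBFS

Stage 1: overshoot 14 dB → 14/7 = 2 dB → -19 dBFS.
Stage 2: -19 dBFS is at or below the -19 dBFS threshold — no compression; output -19 dBFS.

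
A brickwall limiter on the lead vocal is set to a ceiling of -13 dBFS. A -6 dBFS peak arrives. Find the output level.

A brickwall limiter is an ∞:1 compressor: any input above the ceiling is clamped to -13 dBFS.

-13 dBFS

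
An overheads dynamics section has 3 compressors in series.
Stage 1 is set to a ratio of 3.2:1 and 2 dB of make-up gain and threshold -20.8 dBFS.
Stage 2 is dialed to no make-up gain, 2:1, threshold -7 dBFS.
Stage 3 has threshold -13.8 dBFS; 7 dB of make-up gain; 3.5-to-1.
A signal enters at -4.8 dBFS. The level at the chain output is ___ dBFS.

Stage 1: 16 dB above -20.8 dBFS, reduced 3.2:1 to 5 dB above → -15.8 dBFS; +2 dB make-up → -13.8 dBFS.
Stage 2: below threshold (-13.8 ≤ -7); passes unchanged; output -13.8 dBFS.
Stage 3: -13.8 dBFS ≤ -13.8 dBFS, so stage 3 doesn't engage; make-up brings it to -6.8 dBFS.

-6.8 dBFS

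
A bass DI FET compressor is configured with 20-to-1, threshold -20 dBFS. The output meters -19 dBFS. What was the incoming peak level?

The compressed level sits -19 − (-20) = 1 dB over threshold.
Undo the ratio: input overshoot = 1 × 20 = 20 dB, giving input = 0 dBFS.

0 dBFS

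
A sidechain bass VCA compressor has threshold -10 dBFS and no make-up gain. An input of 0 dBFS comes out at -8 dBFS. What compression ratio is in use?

Input overshoot = 0 − (-10) = 10 dB; output overshoot = -8 − (-10) = 2 dB.
Ratio = 10 / 2 = 5.

5:1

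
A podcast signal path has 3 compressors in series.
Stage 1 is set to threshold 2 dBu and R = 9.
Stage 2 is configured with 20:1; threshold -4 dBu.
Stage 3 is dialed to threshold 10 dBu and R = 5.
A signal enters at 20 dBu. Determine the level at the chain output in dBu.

-3.6 dBu

Stage 1: 18 dB above 2 dBu, reduced 9:1 to 2 dB above → 4 dBu.
Stage 2: overshoot 8 dB → 8/20 = 0.4 dB → -3.6 dBu.
Stage 3: below threshold (-3.6 ≤ 10); passes unchanged; output -3.6 dBu.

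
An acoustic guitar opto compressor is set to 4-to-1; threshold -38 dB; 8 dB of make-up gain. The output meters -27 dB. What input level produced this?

Before make-up, the level was -27 − 8 = -35 dB.
The compressed level sits -35 − (-38) = 3 dB over threshold.
Input overshoot = R × output overshoot = 12 dB → input = -38 + 12 = -26 dB.

-26 dB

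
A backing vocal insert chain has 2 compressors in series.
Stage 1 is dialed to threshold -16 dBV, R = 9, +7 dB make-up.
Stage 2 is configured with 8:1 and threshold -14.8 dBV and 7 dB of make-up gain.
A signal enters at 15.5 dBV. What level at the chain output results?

-6.6375 dBV

Stage 1: 31.5 dB above -16 dBV, reduced 9:1 to 3.5 dB above → -12.5 dBV; +7 dB make-up → -5.5 dBV.
Stage 2: -5.5 dBV is 9.3 dB over -14.8 dBV; at 8:1 that becomes 1.1625 dB over, giving -13.6375 dBV; +7 dB make-up → -6.6375 dBV.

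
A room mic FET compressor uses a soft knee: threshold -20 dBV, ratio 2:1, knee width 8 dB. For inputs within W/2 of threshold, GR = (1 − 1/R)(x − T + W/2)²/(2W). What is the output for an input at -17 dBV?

x − T + W/2 = -17 − (-20) + 4 = 7.
GR = (1 − 1/2) × 7² / 16 = 0.5 × 49 / 16 = 1.53125 dB.
Output = -17 − 1.53125 = -18.53125 dBV.

-18.53125 dBV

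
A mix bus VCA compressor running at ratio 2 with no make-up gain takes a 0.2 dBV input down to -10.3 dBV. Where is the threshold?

Input is 21 dB above T (since output overshoot × R = input overshoot: (-10.3 − T)·2 = 0.2 − T gives T = -20.8 dBV).
Check: -20.8 + (0.2 − (-20.8))/2 = -20.8 + 10.5 = -10.3 dBV. ✓

-20.8 dBV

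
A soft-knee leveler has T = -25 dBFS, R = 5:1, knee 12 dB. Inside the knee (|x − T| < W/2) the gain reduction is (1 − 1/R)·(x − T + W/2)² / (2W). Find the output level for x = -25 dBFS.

x − T + W/2 = -25 − (-25) + 6 = 6.
GR = (1 − 1/5) × 6² / 24 = 0.8 × 36 / 24 = 1.2 dB.
Output = -25 − 1.2 = -26.2 dBFS.

-26.2 dBFS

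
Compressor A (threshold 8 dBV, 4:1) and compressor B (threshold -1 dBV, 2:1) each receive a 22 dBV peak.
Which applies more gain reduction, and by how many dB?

B, by 1 dB

A: 14 dB over, compressed to 3.5 dB over, so 10.5 dB of GR.
B: 23 dB over, compressed to 11.5 dB over, so 11.5 dB of GR.
B reduces 1 dB more.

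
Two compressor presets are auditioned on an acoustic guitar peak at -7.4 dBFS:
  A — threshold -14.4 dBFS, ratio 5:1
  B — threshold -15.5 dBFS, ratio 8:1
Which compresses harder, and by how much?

B, by 1.4875 dB

A: overshoot 7 dB → output overshoot 1.4 dB → GR 5.6 dB.
B: overshoot 8.1 dB → output overshoot 1.0125 dB → GR 7.0875 dB.
B reduces 1.4875 dB more.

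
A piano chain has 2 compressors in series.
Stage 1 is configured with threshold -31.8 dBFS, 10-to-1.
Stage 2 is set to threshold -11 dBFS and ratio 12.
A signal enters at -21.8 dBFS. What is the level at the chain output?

Stage 1: -21.8 dBFS is 10 dB over -31.8 dBFS; at 10:1 that becomes 1 dB over, giving -30.8 dBFS.
Stage 2: below threshold (-30.8 ≤ -11); passes unchanged; output -30.8 dBFS.

-30.8 dBFS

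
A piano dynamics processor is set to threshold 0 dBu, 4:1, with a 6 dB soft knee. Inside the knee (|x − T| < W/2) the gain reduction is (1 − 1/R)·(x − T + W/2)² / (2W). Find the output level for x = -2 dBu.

x − T + W/2 = -2 − 0 + 3 = 1.
GR = (1 − 1/4) × 1² / 12 = 0.75 × 1 / 12 = 0.0625 dB.
Output = -2 − 0.0625 = -2.0625 dBu.

-2.0625 dBu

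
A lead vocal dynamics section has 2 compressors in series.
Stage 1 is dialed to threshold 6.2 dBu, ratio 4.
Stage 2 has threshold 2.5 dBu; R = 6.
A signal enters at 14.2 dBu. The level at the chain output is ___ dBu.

Stage 1: overshoot 8 dB → 8/4 = 2 dB → 8.2 dBu.
Stage 2: overshoot 5.7 dB → 5.7/6 = 0.95 dB → 3.45 dBu.

3.45 dBu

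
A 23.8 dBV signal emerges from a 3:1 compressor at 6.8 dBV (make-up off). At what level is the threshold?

Gain reduction = 23.8 − 6.8 = 17 dB; output overshoot = GR / (R − 1) = 17 / 2 = 8.5 dB.
Threshold = output − output overshoot = 6.8 − 8.5 = -1.7 dBV.

-1.7 dBV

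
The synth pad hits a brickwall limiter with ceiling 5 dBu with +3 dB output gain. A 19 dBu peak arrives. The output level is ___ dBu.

8 dBu

A brickwall limiter is an ∞:1 compressor: any input above the ceiling is clamped to 5 dBu.
Output gain then adds 3 dB: 5 + 3 = 8 dBu.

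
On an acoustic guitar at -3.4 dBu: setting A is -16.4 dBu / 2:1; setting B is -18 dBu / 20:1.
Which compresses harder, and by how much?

A: 13 dB over, compressed to 6.5 dB over, so 6.5 dB of GR.
B: 14.6 dB over, compressed to 0.73 dB over, so 13.87 dB of GR.
B reduces 7.37 dB more.

B, by 7.37 dB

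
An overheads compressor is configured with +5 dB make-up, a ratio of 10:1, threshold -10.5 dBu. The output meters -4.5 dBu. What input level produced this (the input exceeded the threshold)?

Stripping the +5 dB make-up gives -9.5 dBu at the gain stage.
The compressed level sits -9.5 − (-10.5) = 1 dB over threshold.
Input overshoot = R × output overshoot = 10 dB → input = -10.5 + 10 = -0.5 dBu.

-0.5 dBu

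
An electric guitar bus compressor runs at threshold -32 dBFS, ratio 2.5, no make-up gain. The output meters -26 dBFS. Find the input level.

-17 dBFS

Post-compression overshoot = -26 − (-32) = 6 dB.
Undo the ratio: input overshoot = 6 × 2.5 = 15 dB, giving input = -17 dBFS.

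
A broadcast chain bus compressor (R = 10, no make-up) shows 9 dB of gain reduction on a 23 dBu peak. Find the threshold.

13 dBu

Gain reduction = 23 − 14 = 9 dB; output overshoot = GR / (R − 1) = 9 / 9 = 1 dB.
Threshold = output − output overshoot = 14 − 1 = 13 dBu.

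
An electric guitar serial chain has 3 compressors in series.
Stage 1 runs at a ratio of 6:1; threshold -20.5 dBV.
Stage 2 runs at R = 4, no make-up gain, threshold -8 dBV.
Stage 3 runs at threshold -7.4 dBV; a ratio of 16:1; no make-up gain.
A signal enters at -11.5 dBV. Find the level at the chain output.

-19 dBV

Stage 1: 9 dB above -20.5 dBV, reduced 6:1 to 1.5 dB above → -19 dBV.
Stage 2: -19 dBV is at or below the -8 dBV threshold — no compression; output -19 dBV.
Stage 3: -19 dBV ≤ -7.4 dBV, so stage 3 doesn't engage; output -19 dBV.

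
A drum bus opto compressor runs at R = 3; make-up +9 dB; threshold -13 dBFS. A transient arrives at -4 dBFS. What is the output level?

Overshoot: -4 − (-13) = 9 dB.
3:1 compression reduces that to 9/3 = 3 dB over.
That puts the output at -10 dBFS; make-up adds 9 dB, giving -1 dBFS.

-1 dBFS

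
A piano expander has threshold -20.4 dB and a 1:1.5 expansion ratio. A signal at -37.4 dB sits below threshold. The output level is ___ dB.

Below threshold, a 1:1.5 expander applies gain = (1.5−1)×(T − x) of attenuation.
(1.5−1) × 17 = 8.5 dB, so output = -37.4 − 8.5 = -45.9 dB.

-45.9 dB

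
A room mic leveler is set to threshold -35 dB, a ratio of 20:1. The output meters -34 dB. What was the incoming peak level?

The compressed level sits -34 − (-35) = 1 dB over threshold.
Undo the ratio: input overshoot = 1 × 20 = 20 dB, giving input = -15 dB.

-15 dB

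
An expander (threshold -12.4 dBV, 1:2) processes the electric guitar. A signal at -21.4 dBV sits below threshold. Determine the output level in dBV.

-30.4 dBV

The input is 9 dB below the -12.4 dBV threshold.
A 1:2 expander multiplies undershoot by 2: 9 × 2 = 18 dB below threshold.
Output = -12.4 − 18 = -30.4 dBV.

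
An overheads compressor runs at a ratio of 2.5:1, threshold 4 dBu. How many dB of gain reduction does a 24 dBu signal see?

Overshoot = 24 − 4 = 20 dB.
At 2.5:1, output sits 20/2.5 = 8 dB above threshold.
So the signal is attenuated by 20 − 8 = 12 dB.

12 dB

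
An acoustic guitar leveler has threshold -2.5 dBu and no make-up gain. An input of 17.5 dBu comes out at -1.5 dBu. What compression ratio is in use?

Input overshoot = 17.5 − (-2.5) = 20 dB; output overshoot = -1.5 − (-2.5) = 1 dB.
Ratio = 20 / 1 = 20.

20:1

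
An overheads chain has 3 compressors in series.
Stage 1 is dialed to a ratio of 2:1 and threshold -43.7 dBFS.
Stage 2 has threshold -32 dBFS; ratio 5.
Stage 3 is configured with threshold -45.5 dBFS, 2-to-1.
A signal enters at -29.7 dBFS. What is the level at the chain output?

-41.1 dBFS

Stage 1: 14 dB above -43.7 dBFS, reduced 2:1 to 7 dB above → -36.7 dBFS.
Stage 2: -36.7 dBFS is at or below the -32 dBFS threshold — no compression; output -36.7 dBFS.
Stage 3: -36.7 dBFS is 8.8 dB over -45.5 dBFS; at 2:1 that becomes 4.4 dB over, giving -41.1 dBFS.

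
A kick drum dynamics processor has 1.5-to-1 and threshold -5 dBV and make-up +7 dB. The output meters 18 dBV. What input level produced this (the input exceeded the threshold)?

Stripping the +7 dB make-up gives 11 dBV at the gain stage.
The compressed level sits 11 − (-5) = 16 dB over threshold.
Before 1.5:1 compression the overshoot was 16 × 1.5 = 24 dB, so input = -5 + 24 = 19 dBV.

19 dBV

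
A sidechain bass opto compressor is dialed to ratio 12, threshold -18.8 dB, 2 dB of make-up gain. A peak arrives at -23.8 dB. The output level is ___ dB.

-21.8 dB

-23.8 dB is 5 dB below the -18.8 dB threshold, so no gain reduction is applied.
Make-up gain adds 2 dB: -23.8 + 2 = -21.8 dB.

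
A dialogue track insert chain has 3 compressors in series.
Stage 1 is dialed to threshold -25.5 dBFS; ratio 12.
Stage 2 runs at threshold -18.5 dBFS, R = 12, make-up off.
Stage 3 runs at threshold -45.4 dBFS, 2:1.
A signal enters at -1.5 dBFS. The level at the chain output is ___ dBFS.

Stage 1: overshoot 24 dB → 24/12 = 2 dB → -23.5 dBFS.
Stage 2: -23.5 dBFS ≤ -18.5 dBFS, so stage 2 doesn't engage; output -23.5 dBFS.
Stage 3: 21.9 dB above -45.4 dBFS, reduced 2:1 to 10.95 dB above → -34.45 dBFS.

-34.45 dBFS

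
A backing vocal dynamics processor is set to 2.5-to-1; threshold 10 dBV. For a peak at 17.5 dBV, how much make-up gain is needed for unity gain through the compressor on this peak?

4.5 dB

Without make-up, output = threshold + overshoot/2.5 = 10 + 3 = 13 dBV.
Gap to target: 4.5 dB.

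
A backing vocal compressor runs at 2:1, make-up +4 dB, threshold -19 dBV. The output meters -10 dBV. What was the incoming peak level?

-9 dBV

Remove make-up: -10 − 4 = -14 dBV.
The compressed level sits -14 − (-19) = 5 dB over threshold.
Undo the ratio: input overshoot = 5 × 2 = 10 dB, giving input = -9 dBV.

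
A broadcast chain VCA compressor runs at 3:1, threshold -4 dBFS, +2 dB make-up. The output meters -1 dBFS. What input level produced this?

Remove make-up: -1 − 2 = -3 dBFS.
Post-compression overshoot = -3 − (-4) = 1 dB.
Undo the ratio: input overshoot = 1 × 3 = 3 dB, giving input = -1 dBFS.

-1 dBFS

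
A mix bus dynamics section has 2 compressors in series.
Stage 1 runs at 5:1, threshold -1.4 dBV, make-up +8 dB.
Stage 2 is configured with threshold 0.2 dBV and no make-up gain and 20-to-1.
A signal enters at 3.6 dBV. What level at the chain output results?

Stage 1: 5 dB above -1.4 dBV, reduced 5:1 to 1 dB above → -0.4 dBV; +8 dB make-up → 7.6 dBV.
Stage 2: 7.6 dBV is 7.4 dB over 0.2 dBV; at 20:1 that becomes 0.37 dB over, giving 0.57 dBV.

0.57 dBV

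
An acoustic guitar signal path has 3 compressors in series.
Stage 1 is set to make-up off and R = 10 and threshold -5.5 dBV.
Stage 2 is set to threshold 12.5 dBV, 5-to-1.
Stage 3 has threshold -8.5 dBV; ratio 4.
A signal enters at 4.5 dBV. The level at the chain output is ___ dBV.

Stage 1: 4.5 dBV is 10 dB over -5.5 dBV; at 10:1 that becomes 1 dB over, giving -4.5 dBV.
Stage 2: -4.5 dBV ≤ 12.5 dBV, so stage 2 doesn't engage; output -4.5 dBV.
Stage 3: 4 dB above -8.5 dBV, reduced 4:1 to 1 dB above → -7.5 dBV.

-7.5 dBV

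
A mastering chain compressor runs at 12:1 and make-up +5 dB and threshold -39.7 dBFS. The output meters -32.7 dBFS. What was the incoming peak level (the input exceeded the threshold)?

-15.7 dBFS

Stripping the +5 dB make-up gives -37.7 dBFS at the gain stage.
Post-compression overshoot = -37.7 − (-39.7) = 2 dB.
Input overshoot = R × output overshoot = 24 dB → input = -39.7 + 24 = -15.7 dBFS.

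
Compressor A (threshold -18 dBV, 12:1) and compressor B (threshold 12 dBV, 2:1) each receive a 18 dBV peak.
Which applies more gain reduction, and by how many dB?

A, by 30 dB

A: overshoot 36 dB → output overshoot 3 dB → GR 33 dB.
B: overshoot 6 dB → output overshoot 3 dB → GR 3 dB.
A reduces 30 dB more.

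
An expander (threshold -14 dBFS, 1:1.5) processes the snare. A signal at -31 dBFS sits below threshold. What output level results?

Undershoot = (-14) − (-31) = 17 dB.
At 1:1.5, that expands to 25.5 dB under threshold.
Output = -14 − 25.5 = -39.5 dBFS.

-39.5 dBFS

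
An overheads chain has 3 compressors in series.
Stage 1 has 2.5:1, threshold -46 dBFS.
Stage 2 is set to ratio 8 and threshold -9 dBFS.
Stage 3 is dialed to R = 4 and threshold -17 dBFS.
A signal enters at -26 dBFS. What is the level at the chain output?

Stage 1: overshoot 20 dB → 20/2.5 = 8 dB → -38 dBFS.
Stage 2: -38 dBFS is at or below the -9 dBFS threshold — no compression; output -38 dBFS.
Stage 3: -38 dBFS is at or below the -17 dBFS threshold — no compression; output -38 dBFS.

-38 dBFS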